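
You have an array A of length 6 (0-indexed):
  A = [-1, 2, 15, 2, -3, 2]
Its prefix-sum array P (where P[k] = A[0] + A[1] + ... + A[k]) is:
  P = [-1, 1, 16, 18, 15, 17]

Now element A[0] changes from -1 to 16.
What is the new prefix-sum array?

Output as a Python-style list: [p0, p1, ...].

Change: A[0] -1 -> 16, delta = 17
P[k] for k < 0: unchanged (A[0] not included)
P[k] for k >= 0: shift by delta = 17
  P[0] = -1 + 17 = 16
  P[1] = 1 + 17 = 18
  P[2] = 16 + 17 = 33
  P[3] = 18 + 17 = 35
  P[4] = 15 + 17 = 32
  P[5] = 17 + 17 = 34

Answer: [16, 18, 33, 35, 32, 34]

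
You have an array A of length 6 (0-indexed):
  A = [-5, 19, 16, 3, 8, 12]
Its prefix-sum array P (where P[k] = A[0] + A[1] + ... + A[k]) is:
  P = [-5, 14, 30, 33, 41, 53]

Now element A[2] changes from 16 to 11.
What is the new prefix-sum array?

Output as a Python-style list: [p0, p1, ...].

Answer: [-5, 14, 25, 28, 36, 48]

Derivation:
Change: A[2] 16 -> 11, delta = -5
P[k] for k < 2: unchanged (A[2] not included)
P[k] for k >= 2: shift by delta = -5
  P[0] = -5 + 0 = -5
  P[1] = 14 + 0 = 14
  P[2] = 30 + -5 = 25
  P[3] = 33 + -5 = 28
  P[4] = 41 + -5 = 36
  P[5] = 53 + -5 = 48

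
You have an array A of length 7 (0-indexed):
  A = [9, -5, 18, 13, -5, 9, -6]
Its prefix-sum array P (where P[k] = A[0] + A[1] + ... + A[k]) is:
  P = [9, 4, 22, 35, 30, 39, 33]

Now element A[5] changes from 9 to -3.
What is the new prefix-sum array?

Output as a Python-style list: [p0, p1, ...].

Change: A[5] 9 -> -3, delta = -12
P[k] for k < 5: unchanged (A[5] not included)
P[k] for k >= 5: shift by delta = -12
  P[0] = 9 + 0 = 9
  P[1] = 4 + 0 = 4
  P[2] = 22 + 0 = 22
  P[3] = 35 + 0 = 35
  P[4] = 30 + 0 = 30
  P[5] = 39 + -12 = 27
  P[6] = 33 + -12 = 21

Answer: [9, 4, 22, 35, 30, 27, 21]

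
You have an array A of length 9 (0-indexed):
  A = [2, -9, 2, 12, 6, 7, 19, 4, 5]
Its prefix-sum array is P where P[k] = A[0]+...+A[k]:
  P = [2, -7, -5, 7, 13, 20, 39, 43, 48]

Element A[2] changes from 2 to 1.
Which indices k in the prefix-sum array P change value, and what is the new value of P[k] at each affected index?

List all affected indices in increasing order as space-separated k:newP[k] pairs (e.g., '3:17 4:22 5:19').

P[k] = A[0] + ... + A[k]
P[k] includes A[2] iff k >= 2
Affected indices: 2, 3, ..., 8; delta = -1
  P[2]: -5 + -1 = -6
  P[3]: 7 + -1 = 6
  P[4]: 13 + -1 = 12
  P[5]: 20 + -1 = 19
  P[6]: 39 + -1 = 38
  P[7]: 43 + -1 = 42
  P[8]: 48 + -1 = 47

Answer: 2:-6 3:6 4:12 5:19 6:38 7:42 8:47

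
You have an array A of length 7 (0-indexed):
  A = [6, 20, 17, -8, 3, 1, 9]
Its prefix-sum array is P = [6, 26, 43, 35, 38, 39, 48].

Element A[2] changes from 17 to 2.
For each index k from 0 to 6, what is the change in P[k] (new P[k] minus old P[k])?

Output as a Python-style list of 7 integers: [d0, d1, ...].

Element change: A[2] 17 -> 2, delta = -15
For k < 2: P[k] unchanged, delta_P[k] = 0
For k >= 2: P[k] shifts by exactly -15
Delta array: [0, 0, -15, -15, -15, -15, -15]

Answer: [0, 0, -15, -15, -15, -15, -15]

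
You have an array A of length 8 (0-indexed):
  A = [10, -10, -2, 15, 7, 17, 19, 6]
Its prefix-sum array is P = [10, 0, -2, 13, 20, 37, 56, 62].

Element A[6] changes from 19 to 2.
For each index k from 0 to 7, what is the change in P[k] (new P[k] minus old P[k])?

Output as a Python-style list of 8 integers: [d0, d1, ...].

Answer: [0, 0, 0, 0, 0, 0, -17, -17]

Derivation:
Element change: A[6] 19 -> 2, delta = -17
For k < 6: P[k] unchanged, delta_P[k] = 0
For k >= 6: P[k] shifts by exactly -17
Delta array: [0, 0, 0, 0, 0, 0, -17, -17]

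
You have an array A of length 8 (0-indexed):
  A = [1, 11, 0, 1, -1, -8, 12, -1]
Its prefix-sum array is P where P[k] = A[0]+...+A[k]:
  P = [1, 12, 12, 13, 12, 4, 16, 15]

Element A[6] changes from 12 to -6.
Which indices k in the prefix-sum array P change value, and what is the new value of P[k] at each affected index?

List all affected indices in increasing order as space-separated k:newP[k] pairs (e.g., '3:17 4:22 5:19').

Answer: 6:-2 7:-3

Derivation:
P[k] = A[0] + ... + A[k]
P[k] includes A[6] iff k >= 6
Affected indices: 6, 7, ..., 7; delta = -18
  P[6]: 16 + -18 = -2
  P[7]: 15 + -18 = -3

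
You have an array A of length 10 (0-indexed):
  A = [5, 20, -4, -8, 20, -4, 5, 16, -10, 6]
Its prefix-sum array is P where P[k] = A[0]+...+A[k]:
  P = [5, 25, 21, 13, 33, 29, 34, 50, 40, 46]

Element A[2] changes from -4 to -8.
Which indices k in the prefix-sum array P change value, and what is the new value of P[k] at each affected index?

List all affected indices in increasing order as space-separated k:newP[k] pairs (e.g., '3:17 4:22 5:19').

Answer: 2:17 3:9 4:29 5:25 6:30 7:46 8:36 9:42

Derivation:
P[k] = A[0] + ... + A[k]
P[k] includes A[2] iff k >= 2
Affected indices: 2, 3, ..., 9; delta = -4
  P[2]: 21 + -4 = 17
  P[3]: 13 + -4 = 9
  P[4]: 33 + -4 = 29
  P[5]: 29 + -4 = 25
  P[6]: 34 + -4 = 30
  P[7]: 50 + -4 = 46
  P[8]: 40 + -4 = 36
  P[9]: 46 + -4 = 42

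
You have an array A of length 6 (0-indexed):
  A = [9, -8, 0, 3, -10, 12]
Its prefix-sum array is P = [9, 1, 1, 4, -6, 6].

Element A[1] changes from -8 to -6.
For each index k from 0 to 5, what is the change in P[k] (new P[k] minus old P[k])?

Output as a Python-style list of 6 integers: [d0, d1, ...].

Answer: [0, 2, 2, 2, 2, 2]

Derivation:
Element change: A[1] -8 -> -6, delta = 2
For k < 1: P[k] unchanged, delta_P[k] = 0
For k >= 1: P[k] shifts by exactly 2
Delta array: [0, 2, 2, 2, 2, 2]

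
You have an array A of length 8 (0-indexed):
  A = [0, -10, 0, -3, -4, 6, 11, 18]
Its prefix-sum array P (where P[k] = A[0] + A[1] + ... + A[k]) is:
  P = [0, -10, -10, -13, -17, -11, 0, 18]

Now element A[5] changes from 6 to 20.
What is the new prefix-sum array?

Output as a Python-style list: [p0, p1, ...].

Answer: [0, -10, -10, -13, -17, 3, 14, 32]

Derivation:
Change: A[5] 6 -> 20, delta = 14
P[k] for k < 5: unchanged (A[5] not included)
P[k] for k >= 5: shift by delta = 14
  P[0] = 0 + 0 = 0
  P[1] = -10 + 0 = -10
  P[2] = -10 + 0 = -10
  P[3] = -13 + 0 = -13
  P[4] = -17 + 0 = -17
  P[5] = -11 + 14 = 3
  P[6] = 0 + 14 = 14
  P[7] = 18 + 14 = 32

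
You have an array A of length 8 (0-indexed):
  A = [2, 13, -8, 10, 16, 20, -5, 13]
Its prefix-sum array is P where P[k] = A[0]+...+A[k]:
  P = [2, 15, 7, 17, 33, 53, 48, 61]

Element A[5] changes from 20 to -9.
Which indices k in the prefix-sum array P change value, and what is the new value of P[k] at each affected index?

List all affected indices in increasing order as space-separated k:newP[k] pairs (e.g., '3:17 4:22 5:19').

P[k] = A[0] + ... + A[k]
P[k] includes A[5] iff k >= 5
Affected indices: 5, 6, ..., 7; delta = -29
  P[5]: 53 + -29 = 24
  P[6]: 48 + -29 = 19
  P[7]: 61 + -29 = 32

Answer: 5:24 6:19 7:32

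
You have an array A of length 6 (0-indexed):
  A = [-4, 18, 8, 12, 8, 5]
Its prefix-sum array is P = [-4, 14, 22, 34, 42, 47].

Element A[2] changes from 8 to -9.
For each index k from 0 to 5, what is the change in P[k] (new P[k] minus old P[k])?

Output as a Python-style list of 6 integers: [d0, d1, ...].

Answer: [0, 0, -17, -17, -17, -17]

Derivation:
Element change: A[2] 8 -> -9, delta = -17
For k < 2: P[k] unchanged, delta_P[k] = 0
For k >= 2: P[k] shifts by exactly -17
Delta array: [0, 0, -17, -17, -17, -17]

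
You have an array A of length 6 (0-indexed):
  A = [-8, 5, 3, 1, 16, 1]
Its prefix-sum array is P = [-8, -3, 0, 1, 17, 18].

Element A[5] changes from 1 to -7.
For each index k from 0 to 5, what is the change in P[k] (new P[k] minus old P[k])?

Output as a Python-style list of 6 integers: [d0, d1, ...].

Answer: [0, 0, 0, 0, 0, -8]

Derivation:
Element change: A[5] 1 -> -7, delta = -8
For k < 5: P[k] unchanged, delta_P[k] = 0
For k >= 5: P[k] shifts by exactly -8
Delta array: [0, 0, 0, 0, 0, -8]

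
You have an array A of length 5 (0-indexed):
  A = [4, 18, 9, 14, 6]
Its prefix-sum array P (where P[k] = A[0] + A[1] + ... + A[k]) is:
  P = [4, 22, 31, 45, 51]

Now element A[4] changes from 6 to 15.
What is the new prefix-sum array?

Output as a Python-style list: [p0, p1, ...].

Change: A[4] 6 -> 15, delta = 9
P[k] for k < 4: unchanged (A[4] not included)
P[k] for k >= 4: shift by delta = 9
  P[0] = 4 + 0 = 4
  P[1] = 22 + 0 = 22
  P[2] = 31 + 0 = 31
  P[3] = 45 + 0 = 45
  P[4] = 51 + 9 = 60

Answer: [4, 22, 31, 45, 60]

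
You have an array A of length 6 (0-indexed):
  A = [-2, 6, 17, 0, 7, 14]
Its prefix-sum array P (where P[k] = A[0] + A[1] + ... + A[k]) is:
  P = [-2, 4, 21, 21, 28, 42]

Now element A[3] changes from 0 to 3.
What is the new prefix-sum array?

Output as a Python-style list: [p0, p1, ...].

Change: A[3] 0 -> 3, delta = 3
P[k] for k < 3: unchanged (A[3] not included)
P[k] for k >= 3: shift by delta = 3
  P[0] = -2 + 0 = -2
  P[1] = 4 + 0 = 4
  P[2] = 21 + 0 = 21
  P[3] = 21 + 3 = 24
  P[4] = 28 + 3 = 31
  P[5] = 42 + 3 = 45

Answer: [-2, 4, 21, 24, 31, 45]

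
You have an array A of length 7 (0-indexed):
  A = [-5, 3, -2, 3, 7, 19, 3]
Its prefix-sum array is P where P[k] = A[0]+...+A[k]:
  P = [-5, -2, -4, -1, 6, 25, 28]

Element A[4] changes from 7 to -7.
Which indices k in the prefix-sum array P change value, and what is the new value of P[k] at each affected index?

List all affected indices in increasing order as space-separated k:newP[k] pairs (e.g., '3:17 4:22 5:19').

P[k] = A[0] + ... + A[k]
P[k] includes A[4] iff k >= 4
Affected indices: 4, 5, ..., 6; delta = -14
  P[4]: 6 + -14 = -8
  P[5]: 25 + -14 = 11
  P[6]: 28 + -14 = 14

Answer: 4:-8 5:11 6:14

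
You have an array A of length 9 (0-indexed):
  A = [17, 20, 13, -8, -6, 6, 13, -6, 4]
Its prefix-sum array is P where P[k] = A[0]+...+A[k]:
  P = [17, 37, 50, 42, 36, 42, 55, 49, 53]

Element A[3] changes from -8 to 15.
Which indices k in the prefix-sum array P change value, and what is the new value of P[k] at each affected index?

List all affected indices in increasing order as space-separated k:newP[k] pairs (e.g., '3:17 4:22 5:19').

P[k] = A[0] + ... + A[k]
P[k] includes A[3] iff k >= 3
Affected indices: 3, 4, ..., 8; delta = 23
  P[3]: 42 + 23 = 65
  P[4]: 36 + 23 = 59
  P[5]: 42 + 23 = 65
  P[6]: 55 + 23 = 78
  P[7]: 49 + 23 = 72
  P[8]: 53 + 23 = 76

Answer: 3:65 4:59 5:65 6:78 7:72 8:76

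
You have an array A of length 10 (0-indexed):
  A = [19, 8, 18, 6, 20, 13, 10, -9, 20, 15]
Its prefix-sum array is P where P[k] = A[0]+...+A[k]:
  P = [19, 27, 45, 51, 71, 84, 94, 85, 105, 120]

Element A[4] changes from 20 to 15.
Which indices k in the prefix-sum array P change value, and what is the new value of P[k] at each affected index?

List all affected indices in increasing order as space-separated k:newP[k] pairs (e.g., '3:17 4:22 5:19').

P[k] = A[0] + ... + A[k]
P[k] includes A[4] iff k >= 4
Affected indices: 4, 5, ..., 9; delta = -5
  P[4]: 71 + -5 = 66
  P[5]: 84 + -5 = 79
  P[6]: 94 + -5 = 89
  P[7]: 85 + -5 = 80
  P[8]: 105 + -5 = 100
  P[9]: 120 + -5 = 115

Answer: 4:66 5:79 6:89 7:80 8:100 9:115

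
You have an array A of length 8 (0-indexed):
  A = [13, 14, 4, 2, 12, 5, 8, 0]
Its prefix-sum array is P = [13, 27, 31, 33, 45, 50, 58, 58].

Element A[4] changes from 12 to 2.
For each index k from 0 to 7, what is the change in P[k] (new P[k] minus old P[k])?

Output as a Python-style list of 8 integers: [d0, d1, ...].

Element change: A[4] 12 -> 2, delta = -10
For k < 4: P[k] unchanged, delta_P[k] = 0
For k >= 4: P[k] shifts by exactly -10
Delta array: [0, 0, 0, 0, -10, -10, -10, -10]

Answer: [0, 0, 0, 0, -10, -10, -10, -10]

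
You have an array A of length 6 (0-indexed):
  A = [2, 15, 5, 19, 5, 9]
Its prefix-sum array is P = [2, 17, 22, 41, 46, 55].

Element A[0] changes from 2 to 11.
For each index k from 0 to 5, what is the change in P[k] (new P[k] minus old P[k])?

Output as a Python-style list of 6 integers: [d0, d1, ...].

Element change: A[0] 2 -> 11, delta = 9
For k < 0: P[k] unchanged, delta_P[k] = 0
For k >= 0: P[k] shifts by exactly 9
Delta array: [9, 9, 9, 9, 9, 9]

Answer: [9, 9, 9, 9, 9, 9]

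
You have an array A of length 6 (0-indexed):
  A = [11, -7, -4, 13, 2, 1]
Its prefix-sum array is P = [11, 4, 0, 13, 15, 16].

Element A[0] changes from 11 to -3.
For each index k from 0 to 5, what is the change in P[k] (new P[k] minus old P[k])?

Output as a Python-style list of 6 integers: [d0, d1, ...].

Element change: A[0] 11 -> -3, delta = -14
For k < 0: P[k] unchanged, delta_P[k] = 0
For k >= 0: P[k] shifts by exactly -14
Delta array: [-14, -14, -14, -14, -14, -14]

Answer: [-14, -14, -14, -14, -14, -14]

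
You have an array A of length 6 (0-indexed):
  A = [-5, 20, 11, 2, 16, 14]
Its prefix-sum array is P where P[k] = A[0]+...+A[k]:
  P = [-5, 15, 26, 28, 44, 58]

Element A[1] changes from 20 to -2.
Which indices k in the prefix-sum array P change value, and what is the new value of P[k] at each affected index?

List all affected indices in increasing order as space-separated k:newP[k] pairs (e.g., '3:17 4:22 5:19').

Answer: 1:-7 2:4 3:6 4:22 5:36

Derivation:
P[k] = A[0] + ... + A[k]
P[k] includes A[1] iff k >= 1
Affected indices: 1, 2, ..., 5; delta = -22
  P[1]: 15 + -22 = -7
  P[2]: 26 + -22 = 4
  P[3]: 28 + -22 = 6
  P[4]: 44 + -22 = 22
  P[5]: 58 + -22 = 36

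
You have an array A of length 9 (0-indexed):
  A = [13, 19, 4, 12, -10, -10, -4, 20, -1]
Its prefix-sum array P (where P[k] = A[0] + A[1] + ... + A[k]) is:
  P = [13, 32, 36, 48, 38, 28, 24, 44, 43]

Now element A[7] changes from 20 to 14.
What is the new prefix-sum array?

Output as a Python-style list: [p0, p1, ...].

Answer: [13, 32, 36, 48, 38, 28, 24, 38, 37]

Derivation:
Change: A[7] 20 -> 14, delta = -6
P[k] for k < 7: unchanged (A[7] not included)
P[k] for k >= 7: shift by delta = -6
  P[0] = 13 + 0 = 13
  P[1] = 32 + 0 = 32
  P[2] = 36 + 0 = 36
  P[3] = 48 + 0 = 48
  P[4] = 38 + 0 = 38
  P[5] = 28 + 0 = 28
  P[6] = 24 + 0 = 24
  P[7] = 44 + -6 = 38
  P[8] = 43 + -6 = 37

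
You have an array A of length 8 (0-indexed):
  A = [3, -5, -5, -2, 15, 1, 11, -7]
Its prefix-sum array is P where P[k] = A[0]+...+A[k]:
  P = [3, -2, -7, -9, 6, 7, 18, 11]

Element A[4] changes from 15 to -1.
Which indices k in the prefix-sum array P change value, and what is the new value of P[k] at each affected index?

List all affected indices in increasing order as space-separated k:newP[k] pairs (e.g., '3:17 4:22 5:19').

P[k] = A[0] + ... + A[k]
P[k] includes A[4] iff k >= 4
Affected indices: 4, 5, ..., 7; delta = -16
  P[4]: 6 + -16 = -10
  P[5]: 7 + -16 = -9
  P[6]: 18 + -16 = 2
  P[7]: 11 + -16 = -5

Answer: 4:-10 5:-9 6:2 7:-5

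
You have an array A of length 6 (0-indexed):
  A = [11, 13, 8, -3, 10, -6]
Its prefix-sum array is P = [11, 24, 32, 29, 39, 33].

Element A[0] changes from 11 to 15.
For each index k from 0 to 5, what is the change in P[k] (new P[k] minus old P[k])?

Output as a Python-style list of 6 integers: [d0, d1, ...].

Answer: [4, 4, 4, 4, 4, 4]

Derivation:
Element change: A[0] 11 -> 15, delta = 4
For k < 0: P[k] unchanged, delta_P[k] = 0
For k >= 0: P[k] shifts by exactly 4
Delta array: [4, 4, 4, 4, 4, 4]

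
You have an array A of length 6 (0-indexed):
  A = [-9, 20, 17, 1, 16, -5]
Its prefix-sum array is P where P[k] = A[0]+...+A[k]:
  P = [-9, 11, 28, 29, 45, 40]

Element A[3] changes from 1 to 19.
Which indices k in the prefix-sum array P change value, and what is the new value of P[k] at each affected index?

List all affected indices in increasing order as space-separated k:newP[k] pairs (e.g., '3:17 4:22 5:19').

P[k] = A[0] + ... + A[k]
P[k] includes A[3] iff k >= 3
Affected indices: 3, 4, ..., 5; delta = 18
  P[3]: 29 + 18 = 47
  P[4]: 45 + 18 = 63
  P[5]: 40 + 18 = 58

Answer: 3:47 4:63 5:58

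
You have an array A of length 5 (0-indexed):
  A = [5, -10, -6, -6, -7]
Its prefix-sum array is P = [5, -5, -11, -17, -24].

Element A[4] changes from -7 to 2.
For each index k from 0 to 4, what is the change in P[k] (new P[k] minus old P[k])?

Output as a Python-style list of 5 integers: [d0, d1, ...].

Element change: A[4] -7 -> 2, delta = 9
For k < 4: P[k] unchanged, delta_P[k] = 0
For k >= 4: P[k] shifts by exactly 9
Delta array: [0, 0, 0, 0, 9]

Answer: [0, 0, 0, 0, 9]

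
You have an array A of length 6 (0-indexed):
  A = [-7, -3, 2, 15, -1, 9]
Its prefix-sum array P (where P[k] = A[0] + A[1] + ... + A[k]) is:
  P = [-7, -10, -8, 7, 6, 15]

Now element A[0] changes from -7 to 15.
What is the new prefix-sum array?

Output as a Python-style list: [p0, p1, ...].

Change: A[0] -7 -> 15, delta = 22
P[k] for k < 0: unchanged (A[0] not included)
P[k] for k >= 0: shift by delta = 22
  P[0] = -7 + 22 = 15
  P[1] = -10 + 22 = 12
  P[2] = -8 + 22 = 14
  P[3] = 7 + 22 = 29
  P[4] = 6 + 22 = 28
  P[5] = 15 + 22 = 37

Answer: [15, 12, 14, 29, 28, 37]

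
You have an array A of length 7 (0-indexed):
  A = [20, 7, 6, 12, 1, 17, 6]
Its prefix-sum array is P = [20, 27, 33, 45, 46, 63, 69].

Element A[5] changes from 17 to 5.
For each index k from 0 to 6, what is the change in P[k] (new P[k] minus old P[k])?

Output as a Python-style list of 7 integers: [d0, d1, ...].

Element change: A[5] 17 -> 5, delta = -12
For k < 5: P[k] unchanged, delta_P[k] = 0
For k >= 5: P[k] shifts by exactly -12
Delta array: [0, 0, 0, 0, 0, -12, -12]

Answer: [0, 0, 0, 0, 0, -12, -12]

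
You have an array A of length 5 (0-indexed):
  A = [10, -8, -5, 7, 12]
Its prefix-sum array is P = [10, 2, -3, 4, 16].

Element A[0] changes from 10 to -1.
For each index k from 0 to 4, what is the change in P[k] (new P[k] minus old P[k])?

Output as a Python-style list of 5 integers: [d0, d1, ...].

Element change: A[0] 10 -> -1, delta = -11
For k < 0: P[k] unchanged, delta_P[k] = 0
For k >= 0: P[k] shifts by exactly -11
Delta array: [-11, -11, -11, -11, -11]

Answer: [-11, -11, -11, -11, -11]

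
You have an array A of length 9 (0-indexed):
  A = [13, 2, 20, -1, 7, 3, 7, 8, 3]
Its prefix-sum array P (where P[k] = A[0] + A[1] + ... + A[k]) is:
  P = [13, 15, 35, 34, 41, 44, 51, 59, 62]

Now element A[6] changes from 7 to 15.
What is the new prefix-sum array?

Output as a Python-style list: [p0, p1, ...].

Answer: [13, 15, 35, 34, 41, 44, 59, 67, 70]

Derivation:
Change: A[6] 7 -> 15, delta = 8
P[k] for k < 6: unchanged (A[6] not included)
P[k] for k >= 6: shift by delta = 8
  P[0] = 13 + 0 = 13
  P[1] = 15 + 0 = 15
  P[2] = 35 + 0 = 35
  P[3] = 34 + 0 = 34
  P[4] = 41 + 0 = 41
  P[5] = 44 + 0 = 44
  P[6] = 51 + 8 = 59
  P[7] = 59 + 8 = 67
  P[8] = 62 + 8 = 70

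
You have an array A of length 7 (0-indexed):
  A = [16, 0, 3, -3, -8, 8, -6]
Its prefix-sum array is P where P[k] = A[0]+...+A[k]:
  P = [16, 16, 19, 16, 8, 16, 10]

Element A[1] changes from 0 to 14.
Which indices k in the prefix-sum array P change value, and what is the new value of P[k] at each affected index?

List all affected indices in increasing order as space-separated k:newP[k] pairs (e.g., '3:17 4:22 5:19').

P[k] = A[0] + ... + A[k]
P[k] includes A[1] iff k >= 1
Affected indices: 1, 2, ..., 6; delta = 14
  P[1]: 16 + 14 = 30
  P[2]: 19 + 14 = 33
  P[3]: 16 + 14 = 30
  P[4]: 8 + 14 = 22
  P[5]: 16 + 14 = 30
  P[6]: 10 + 14 = 24

Answer: 1:30 2:33 3:30 4:22 5:30 6:24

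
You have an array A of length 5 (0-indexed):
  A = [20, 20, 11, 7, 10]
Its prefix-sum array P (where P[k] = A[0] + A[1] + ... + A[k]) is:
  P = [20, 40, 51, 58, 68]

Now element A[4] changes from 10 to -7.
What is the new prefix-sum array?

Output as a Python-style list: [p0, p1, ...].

Change: A[4] 10 -> -7, delta = -17
P[k] for k < 4: unchanged (A[4] not included)
P[k] for k >= 4: shift by delta = -17
  P[0] = 20 + 0 = 20
  P[1] = 40 + 0 = 40
  P[2] = 51 + 0 = 51
  P[3] = 58 + 0 = 58
  P[4] = 68 + -17 = 51

Answer: [20, 40, 51, 58, 51]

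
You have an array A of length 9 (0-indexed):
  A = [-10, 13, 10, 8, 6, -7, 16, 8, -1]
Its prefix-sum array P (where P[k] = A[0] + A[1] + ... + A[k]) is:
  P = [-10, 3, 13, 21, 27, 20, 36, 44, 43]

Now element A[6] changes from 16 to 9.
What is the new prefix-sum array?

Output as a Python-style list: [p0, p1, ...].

Answer: [-10, 3, 13, 21, 27, 20, 29, 37, 36]

Derivation:
Change: A[6] 16 -> 9, delta = -7
P[k] for k < 6: unchanged (A[6] not included)
P[k] for k >= 6: shift by delta = -7
  P[0] = -10 + 0 = -10
  P[1] = 3 + 0 = 3
  P[2] = 13 + 0 = 13
  P[3] = 21 + 0 = 21
  P[4] = 27 + 0 = 27
  P[5] = 20 + 0 = 20
  P[6] = 36 + -7 = 29
  P[7] = 44 + -7 = 37
  P[8] = 43 + -7 = 36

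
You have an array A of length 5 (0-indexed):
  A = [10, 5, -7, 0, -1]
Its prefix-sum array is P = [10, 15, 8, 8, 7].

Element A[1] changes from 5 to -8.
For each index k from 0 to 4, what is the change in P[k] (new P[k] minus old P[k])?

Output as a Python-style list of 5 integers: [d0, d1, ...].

Element change: A[1] 5 -> -8, delta = -13
For k < 1: P[k] unchanged, delta_P[k] = 0
For k >= 1: P[k] shifts by exactly -13
Delta array: [0, -13, -13, -13, -13]

Answer: [0, -13, -13, -13, -13]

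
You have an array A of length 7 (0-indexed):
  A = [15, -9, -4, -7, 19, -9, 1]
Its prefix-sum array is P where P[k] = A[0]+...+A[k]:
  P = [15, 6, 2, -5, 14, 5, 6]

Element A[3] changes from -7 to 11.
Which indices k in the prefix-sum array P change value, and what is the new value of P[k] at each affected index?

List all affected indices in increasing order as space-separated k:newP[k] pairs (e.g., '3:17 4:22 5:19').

P[k] = A[0] + ... + A[k]
P[k] includes A[3] iff k >= 3
Affected indices: 3, 4, ..., 6; delta = 18
  P[3]: -5 + 18 = 13
  P[4]: 14 + 18 = 32
  P[5]: 5 + 18 = 23
  P[6]: 6 + 18 = 24

Answer: 3:13 4:32 5:23 6:24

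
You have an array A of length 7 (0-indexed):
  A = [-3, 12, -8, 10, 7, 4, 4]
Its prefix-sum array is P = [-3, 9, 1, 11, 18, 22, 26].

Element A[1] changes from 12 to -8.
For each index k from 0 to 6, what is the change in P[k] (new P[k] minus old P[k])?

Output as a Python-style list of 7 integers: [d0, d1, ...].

Element change: A[1] 12 -> -8, delta = -20
For k < 1: P[k] unchanged, delta_P[k] = 0
For k >= 1: P[k] shifts by exactly -20
Delta array: [0, -20, -20, -20, -20, -20, -20]

Answer: [0, -20, -20, -20, -20, -20, -20]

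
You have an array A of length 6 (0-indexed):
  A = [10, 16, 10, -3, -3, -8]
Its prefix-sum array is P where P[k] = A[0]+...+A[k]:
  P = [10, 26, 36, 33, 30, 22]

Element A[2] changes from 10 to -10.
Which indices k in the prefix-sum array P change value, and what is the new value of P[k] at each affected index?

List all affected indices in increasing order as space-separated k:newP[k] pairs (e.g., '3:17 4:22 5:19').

Answer: 2:16 3:13 4:10 5:2

Derivation:
P[k] = A[0] + ... + A[k]
P[k] includes A[2] iff k >= 2
Affected indices: 2, 3, ..., 5; delta = -20
  P[2]: 36 + -20 = 16
  P[3]: 33 + -20 = 13
  P[4]: 30 + -20 = 10
  P[5]: 22 + -20 = 2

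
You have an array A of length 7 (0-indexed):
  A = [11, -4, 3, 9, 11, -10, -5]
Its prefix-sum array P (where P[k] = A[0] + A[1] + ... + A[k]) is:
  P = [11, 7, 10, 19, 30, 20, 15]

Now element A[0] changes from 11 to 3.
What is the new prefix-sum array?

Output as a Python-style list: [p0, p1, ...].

Answer: [3, -1, 2, 11, 22, 12, 7]

Derivation:
Change: A[0] 11 -> 3, delta = -8
P[k] for k < 0: unchanged (A[0] not included)
P[k] for k >= 0: shift by delta = -8
  P[0] = 11 + -8 = 3
  P[1] = 7 + -8 = -1
  P[2] = 10 + -8 = 2
  P[3] = 19 + -8 = 11
  P[4] = 30 + -8 = 22
  P[5] = 20 + -8 = 12
  P[6] = 15 + -8 = 7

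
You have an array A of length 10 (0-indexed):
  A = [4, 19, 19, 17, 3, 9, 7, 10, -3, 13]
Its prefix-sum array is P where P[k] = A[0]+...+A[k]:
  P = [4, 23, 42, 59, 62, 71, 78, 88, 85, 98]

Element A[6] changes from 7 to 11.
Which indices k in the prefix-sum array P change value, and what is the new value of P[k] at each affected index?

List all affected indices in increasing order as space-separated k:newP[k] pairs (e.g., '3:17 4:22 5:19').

P[k] = A[0] + ... + A[k]
P[k] includes A[6] iff k >= 6
Affected indices: 6, 7, ..., 9; delta = 4
  P[6]: 78 + 4 = 82
  P[7]: 88 + 4 = 92
  P[8]: 85 + 4 = 89
  P[9]: 98 + 4 = 102

Answer: 6:82 7:92 8:89 9:102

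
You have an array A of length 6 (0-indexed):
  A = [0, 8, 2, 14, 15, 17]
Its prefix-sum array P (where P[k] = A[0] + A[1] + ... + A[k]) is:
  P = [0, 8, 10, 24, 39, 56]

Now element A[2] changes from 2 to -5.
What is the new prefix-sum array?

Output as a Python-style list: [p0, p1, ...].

Answer: [0, 8, 3, 17, 32, 49]

Derivation:
Change: A[2] 2 -> -5, delta = -7
P[k] for k < 2: unchanged (A[2] not included)
P[k] for k >= 2: shift by delta = -7
  P[0] = 0 + 0 = 0
  P[1] = 8 + 0 = 8
  P[2] = 10 + -7 = 3
  P[3] = 24 + -7 = 17
  P[4] = 39 + -7 = 32
  P[5] = 56 + -7 = 49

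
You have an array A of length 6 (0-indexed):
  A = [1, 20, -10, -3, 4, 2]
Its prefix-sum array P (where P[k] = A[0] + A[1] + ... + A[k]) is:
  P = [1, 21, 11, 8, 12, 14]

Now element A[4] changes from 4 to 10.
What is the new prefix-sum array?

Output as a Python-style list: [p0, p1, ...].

Change: A[4] 4 -> 10, delta = 6
P[k] for k < 4: unchanged (A[4] not included)
P[k] for k >= 4: shift by delta = 6
  P[0] = 1 + 0 = 1
  P[1] = 21 + 0 = 21
  P[2] = 11 + 0 = 11
  P[3] = 8 + 0 = 8
  P[4] = 12 + 6 = 18
  P[5] = 14 + 6 = 20

Answer: [1, 21, 11, 8, 18, 20]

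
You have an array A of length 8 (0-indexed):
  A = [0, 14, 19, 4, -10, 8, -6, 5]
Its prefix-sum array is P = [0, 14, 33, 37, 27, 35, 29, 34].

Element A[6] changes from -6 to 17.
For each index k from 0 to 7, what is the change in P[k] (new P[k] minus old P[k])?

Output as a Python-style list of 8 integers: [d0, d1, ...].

Element change: A[6] -6 -> 17, delta = 23
For k < 6: P[k] unchanged, delta_P[k] = 0
For k >= 6: P[k] shifts by exactly 23
Delta array: [0, 0, 0, 0, 0, 0, 23, 23]

Answer: [0, 0, 0, 0, 0, 0, 23, 23]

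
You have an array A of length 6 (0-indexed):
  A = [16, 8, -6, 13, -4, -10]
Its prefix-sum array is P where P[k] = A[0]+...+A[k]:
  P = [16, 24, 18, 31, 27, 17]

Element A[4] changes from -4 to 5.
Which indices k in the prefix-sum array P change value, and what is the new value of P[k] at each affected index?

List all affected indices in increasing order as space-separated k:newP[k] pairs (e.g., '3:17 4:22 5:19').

Answer: 4:36 5:26

Derivation:
P[k] = A[0] + ... + A[k]
P[k] includes A[4] iff k >= 4
Affected indices: 4, 5, ..., 5; delta = 9
  P[4]: 27 + 9 = 36
  P[5]: 17 + 9 = 26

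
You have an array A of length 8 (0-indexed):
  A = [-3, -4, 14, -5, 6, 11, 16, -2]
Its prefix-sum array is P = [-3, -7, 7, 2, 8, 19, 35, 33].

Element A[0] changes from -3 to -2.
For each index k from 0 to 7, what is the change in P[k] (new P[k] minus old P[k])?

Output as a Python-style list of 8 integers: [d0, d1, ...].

Element change: A[0] -3 -> -2, delta = 1
For k < 0: P[k] unchanged, delta_P[k] = 0
For k >= 0: P[k] shifts by exactly 1
Delta array: [1, 1, 1, 1, 1, 1, 1, 1]

Answer: [1, 1, 1, 1, 1, 1, 1, 1]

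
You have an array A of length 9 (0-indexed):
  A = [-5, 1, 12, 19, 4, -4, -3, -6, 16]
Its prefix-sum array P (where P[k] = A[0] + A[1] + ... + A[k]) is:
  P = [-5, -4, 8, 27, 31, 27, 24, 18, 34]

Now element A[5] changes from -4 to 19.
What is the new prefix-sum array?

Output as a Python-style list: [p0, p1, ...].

Answer: [-5, -4, 8, 27, 31, 50, 47, 41, 57]

Derivation:
Change: A[5] -4 -> 19, delta = 23
P[k] for k < 5: unchanged (A[5] not included)
P[k] for k >= 5: shift by delta = 23
  P[0] = -5 + 0 = -5
  P[1] = -4 + 0 = -4
  P[2] = 8 + 0 = 8
  P[3] = 27 + 0 = 27
  P[4] = 31 + 0 = 31
  P[5] = 27 + 23 = 50
  P[6] = 24 + 23 = 47
  P[7] = 18 + 23 = 41
  P[8] = 34 + 23 = 57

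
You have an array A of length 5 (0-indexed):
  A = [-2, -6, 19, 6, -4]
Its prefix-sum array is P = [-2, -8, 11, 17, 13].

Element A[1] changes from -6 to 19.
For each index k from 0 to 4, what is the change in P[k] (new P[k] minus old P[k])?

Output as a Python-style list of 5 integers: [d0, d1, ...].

Element change: A[1] -6 -> 19, delta = 25
For k < 1: P[k] unchanged, delta_P[k] = 0
For k >= 1: P[k] shifts by exactly 25
Delta array: [0, 25, 25, 25, 25]

Answer: [0, 25, 25, 25, 25]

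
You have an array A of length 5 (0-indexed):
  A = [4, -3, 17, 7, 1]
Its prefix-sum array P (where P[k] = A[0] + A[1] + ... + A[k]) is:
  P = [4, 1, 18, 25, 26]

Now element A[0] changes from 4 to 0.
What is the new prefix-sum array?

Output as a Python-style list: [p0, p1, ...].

Answer: [0, -3, 14, 21, 22]

Derivation:
Change: A[0] 4 -> 0, delta = -4
P[k] for k < 0: unchanged (A[0] not included)
P[k] for k >= 0: shift by delta = -4
  P[0] = 4 + -4 = 0
  P[1] = 1 + -4 = -3
  P[2] = 18 + -4 = 14
  P[3] = 25 + -4 = 21
  P[4] = 26 + -4 = 22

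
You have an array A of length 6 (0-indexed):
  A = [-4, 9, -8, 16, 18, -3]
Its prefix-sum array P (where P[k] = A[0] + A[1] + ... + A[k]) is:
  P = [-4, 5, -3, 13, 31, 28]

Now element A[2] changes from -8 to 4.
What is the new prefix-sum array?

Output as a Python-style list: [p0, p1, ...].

Answer: [-4, 5, 9, 25, 43, 40]

Derivation:
Change: A[2] -8 -> 4, delta = 12
P[k] for k < 2: unchanged (A[2] not included)
P[k] for k >= 2: shift by delta = 12
  P[0] = -4 + 0 = -4
  P[1] = 5 + 0 = 5
  P[2] = -3 + 12 = 9
  P[3] = 13 + 12 = 25
  P[4] = 31 + 12 = 43
  P[5] = 28 + 12 = 40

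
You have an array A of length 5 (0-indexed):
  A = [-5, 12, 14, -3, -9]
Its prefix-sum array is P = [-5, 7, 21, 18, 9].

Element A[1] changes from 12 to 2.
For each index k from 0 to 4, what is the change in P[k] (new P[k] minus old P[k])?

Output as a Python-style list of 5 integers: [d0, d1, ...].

Element change: A[1] 12 -> 2, delta = -10
For k < 1: P[k] unchanged, delta_P[k] = 0
For k >= 1: P[k] shifts by exactly -10
Delta array: [0, -10, -10, -10, -10]

Answer: [0, -10, -10, -10, -10]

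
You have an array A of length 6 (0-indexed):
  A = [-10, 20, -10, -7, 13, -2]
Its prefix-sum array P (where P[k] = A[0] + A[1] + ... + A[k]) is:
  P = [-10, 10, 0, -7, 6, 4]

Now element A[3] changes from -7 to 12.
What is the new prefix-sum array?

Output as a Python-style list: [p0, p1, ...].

Change: A[3] -7 -> 12, delta = 19
P[k] for k < 3: unchanged (A[3] not included)
P[k] for k >= 3: shift by delta = 19
  P[0] = -10 + 0 = -10
  P[1] = 10 + 0 = 10
  P[2] = 0 + 0 = 0
  P[3] = -7 + 19 = 12
  P[4] = 6 + 19 = 25
  P[5] = 4 + 19 = 23

Answer: [-10, 10, 0, 12, 25, 23]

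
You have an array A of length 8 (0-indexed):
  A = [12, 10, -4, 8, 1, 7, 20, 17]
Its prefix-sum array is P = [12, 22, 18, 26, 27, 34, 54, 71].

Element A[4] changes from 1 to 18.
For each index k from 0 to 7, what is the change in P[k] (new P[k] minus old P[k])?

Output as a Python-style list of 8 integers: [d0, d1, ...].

Element change: A[4] 1 -> 18, delta = 17
For k < 4: P[k] unchanged, delta_P[k] = 0
For k >= 4: P[k] shifts by exactly 17
Delta array: [0, 0, 0, 0, 17, 17, 17, 17]

Answer: [0, 0, 0, 0, 17, 17, 17, 17]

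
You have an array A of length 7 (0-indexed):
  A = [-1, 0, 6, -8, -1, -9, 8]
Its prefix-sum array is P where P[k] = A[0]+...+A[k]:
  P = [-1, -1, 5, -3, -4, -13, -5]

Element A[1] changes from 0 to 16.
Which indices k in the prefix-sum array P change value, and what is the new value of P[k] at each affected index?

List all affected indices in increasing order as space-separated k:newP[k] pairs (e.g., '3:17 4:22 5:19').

P[k] = A[0] + ... + A[k]
P[k] includes A[1] iff k >= 1
Affected indices: 1, 2, ..., 6; delta = 16
  P[1]: -1 + 16 = 15
  P[2]: 5 + 16 = 21
  P[3]: -3 + 16 = 13
  P[4]: -4 + 16 = 12
  P[5]: -13 + 16 = 3
  P[6]: -5 + 16 = 11

Answer: 1:15 2:21 3:13 4:12 5:3 6:11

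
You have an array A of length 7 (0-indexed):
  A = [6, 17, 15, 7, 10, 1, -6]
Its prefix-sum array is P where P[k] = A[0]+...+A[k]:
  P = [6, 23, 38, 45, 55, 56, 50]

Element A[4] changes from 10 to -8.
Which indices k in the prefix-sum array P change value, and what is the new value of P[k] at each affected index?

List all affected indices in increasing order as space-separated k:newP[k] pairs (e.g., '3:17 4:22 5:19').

Answer: 4:37 5:38 6:32

Derivation:
P[k] = A[0] + ... + A[k]
P[k] includes A[4] iff k >= 4
Affected indices: 4, 5, ..., 6; delta = -18
  P[4]: 55 + -18 = 37
  P[5]: 56 + -18 = 38
  P[6]: 50 + -18 = 32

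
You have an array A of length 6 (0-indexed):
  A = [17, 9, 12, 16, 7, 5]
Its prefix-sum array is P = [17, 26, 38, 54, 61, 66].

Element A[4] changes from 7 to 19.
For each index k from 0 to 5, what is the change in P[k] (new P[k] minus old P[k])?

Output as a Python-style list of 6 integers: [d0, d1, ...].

Answer: [0, 0, 0, 0, 12, 12]

Derivation:
Element change: A[4] 7 -> 19, delta = 12
For k < 4: P[k] unchanged, delta_P[k] = 0
For k >= 4: P[k] shifts by exactly 12
Delta array: [0, 0, 0, 0, 12, 12]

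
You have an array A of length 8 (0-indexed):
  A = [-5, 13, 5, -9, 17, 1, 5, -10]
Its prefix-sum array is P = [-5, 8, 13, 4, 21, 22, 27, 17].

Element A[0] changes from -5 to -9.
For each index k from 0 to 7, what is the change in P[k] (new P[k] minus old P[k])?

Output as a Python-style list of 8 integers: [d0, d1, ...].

Answer: [-4, -4, -4, -4, -4, -4, -4, -4]

Derivation:
Element change: A[0] -5 -> -9, delta = -4
For k < 0: P[k] unchanged, delta_P[k] = 0
For k >= 0: P[k] shifts by exactly -4
Delta array: [-4, -4, -4, -4, -4, -4, -4, -4]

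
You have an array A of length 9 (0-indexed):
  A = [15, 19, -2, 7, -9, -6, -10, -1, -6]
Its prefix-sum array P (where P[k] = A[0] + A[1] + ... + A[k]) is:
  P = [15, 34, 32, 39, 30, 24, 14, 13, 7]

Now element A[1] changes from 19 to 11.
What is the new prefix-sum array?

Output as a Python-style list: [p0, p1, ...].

Change: A[1] 19 -> 11, delta = -8
P[k] for k < 1: unchanged (A[1] not included)
P[k] for k >= 1: shift by delta = -8
  P[0] = 15 + 0 = 15
  P[1] = 34 + -8 = 26
  P[2] = 32 + -8 = 24
  P[3] = 39 + -8 = 31
  P[4] = 30 + -8 = 22
  P[5] = 24 + -8 = 16
  P[6] = 14 + -8 = 6
  P[7] = 13 + -8 = 5
  P[8] = 7 + -8 = -1

Answer: [15, 26, 24, 31, 22, 16, 6, 5, -1]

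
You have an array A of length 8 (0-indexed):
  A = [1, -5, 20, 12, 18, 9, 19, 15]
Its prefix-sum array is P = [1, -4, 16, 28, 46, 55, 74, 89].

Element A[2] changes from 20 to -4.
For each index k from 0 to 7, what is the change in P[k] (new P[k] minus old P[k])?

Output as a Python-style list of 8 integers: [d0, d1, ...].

Element change: A[2] 20 -> -4, delta = -24
For k < 2: P[k] unchanged, delta_P[k] = 0
For k >= 2: P[k] shifts by exactly -24
Delta array: [0, 0, -24, -24, -24, -24, -24, -24]

Answer: [0, 0, -24, -24, -24, -24, -24, -24]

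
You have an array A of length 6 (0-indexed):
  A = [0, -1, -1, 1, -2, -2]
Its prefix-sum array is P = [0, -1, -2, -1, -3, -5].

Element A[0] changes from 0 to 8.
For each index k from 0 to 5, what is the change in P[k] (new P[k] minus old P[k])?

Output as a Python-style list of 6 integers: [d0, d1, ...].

Answer: [8, 8, 8, 8, 8, 8]

Derivation:
Element change: A[0] 0 -> 8, delta = 8
For k < 0: P[k] unchanged, delta_P[k] = 0
For k >= 0: P[k] shifts by exactly 8
Delta array: [8, 8, 8, 8, 8, 8]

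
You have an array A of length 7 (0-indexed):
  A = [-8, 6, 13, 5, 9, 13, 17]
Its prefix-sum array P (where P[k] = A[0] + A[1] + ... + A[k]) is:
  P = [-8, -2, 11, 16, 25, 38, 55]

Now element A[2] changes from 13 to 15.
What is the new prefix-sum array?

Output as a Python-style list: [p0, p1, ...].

Answer: [-8, -2, 13, 18, 27, 40, 57]

Derivation:
Change: A[2] 13 -> 15, delta = 2
P[k] for k < 2: unchanged (A[2] not included)
P[k] for k >= 2: shift by delta = 2
  P[0] = -8 + 0 = -8
  P[1] = -2 + 0 = -2
  P[2] = 11 + 2 = 13
  P[3] = 16 + 2 = 18
  P[4] = 25 + 2 = 27
  P[5] = 38 + 2 = 40
  P[6] = 55 + 2 = 57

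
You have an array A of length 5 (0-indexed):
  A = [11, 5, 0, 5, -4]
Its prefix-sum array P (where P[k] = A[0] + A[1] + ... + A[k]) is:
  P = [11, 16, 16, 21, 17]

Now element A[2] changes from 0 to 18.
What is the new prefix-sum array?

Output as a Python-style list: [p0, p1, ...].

Answer: [11, 16, 34, 39, 35]

Derivation:
Change: A[2] 0 -> 18, delta = 18
P[k] for k < 2: unchanged (A[2] not included)
P[k] for k >= 2: shift by delta = 18
  P[0] = 11 + 0 = 11
  P[1] = 16 + 0 = 16
  P[2] = 16 + 18 = 34
  P[3] = 21 + 18 = 39
  P[4] = 17 + 18 = 35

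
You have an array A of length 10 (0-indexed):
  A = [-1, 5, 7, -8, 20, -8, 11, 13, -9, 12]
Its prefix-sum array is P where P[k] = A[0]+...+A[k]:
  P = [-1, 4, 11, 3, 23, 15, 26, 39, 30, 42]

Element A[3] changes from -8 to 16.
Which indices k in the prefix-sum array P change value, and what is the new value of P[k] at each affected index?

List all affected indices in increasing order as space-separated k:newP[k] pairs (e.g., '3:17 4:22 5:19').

P[k] = A[0] + ... + A[k]
P[k] includes A[3] iff k >= 3
Affected indices: 3, 4, ..., 9; delta = 24
  P[3]: 3 + 24 = 27
  P[4]: 23 + 24 = 47
  P[5]: 15 + 24 = 39
  P[6]: 26 + 24 = 50
  P[7]: 39 + 24 = 63
  P[8]: 30 + 24 = 54
  P[9]: 42 + 24 = 66

Answer: 3:27 4:47 5:39 6:50 7:63 8:54 9:66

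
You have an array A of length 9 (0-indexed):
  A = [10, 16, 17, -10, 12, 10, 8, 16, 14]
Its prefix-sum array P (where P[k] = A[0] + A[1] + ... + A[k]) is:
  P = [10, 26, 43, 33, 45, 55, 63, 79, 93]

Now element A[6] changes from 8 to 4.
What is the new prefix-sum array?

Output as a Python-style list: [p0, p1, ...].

Change: A[6] 8 -> 4, delta = -4
P[k] for k < 6: unchanged (A[6] not included)
P[k] for k >= 6: shift by delta = -4
  P[0] = 10 + 0 = 10
  P[1] = 26 + 0 = 26
  P[2] = 43 + 0 = 43
  P[3] = 33 + 0 = 33
  P[4] = 45 + 0 = 45
  P[5] = 55 + 0 = 55
  P[6] = 63 + -4 = 59
  P[7] = 79 + -4 = 75
  P[8] = 93 + -4 = 89

Answer: [10, 26, 43, 33, 45, 55, 59, 75, 89]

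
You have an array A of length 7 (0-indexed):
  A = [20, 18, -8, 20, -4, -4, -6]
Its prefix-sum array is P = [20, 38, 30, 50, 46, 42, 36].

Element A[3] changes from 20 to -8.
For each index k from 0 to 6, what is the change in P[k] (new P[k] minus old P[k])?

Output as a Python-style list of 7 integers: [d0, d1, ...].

Answer: [0, 0, 0, -28, -28, -28, -28]

Derivation:
Element change: A[3] 20 -> -8, delta = -28
For k < 3: P[k] unchanged, delta_P[k] = 0
For k >= 3: P[k] shifts by exactly -28
Delta array: [0, 0, 0, -28, -28, -28, -28]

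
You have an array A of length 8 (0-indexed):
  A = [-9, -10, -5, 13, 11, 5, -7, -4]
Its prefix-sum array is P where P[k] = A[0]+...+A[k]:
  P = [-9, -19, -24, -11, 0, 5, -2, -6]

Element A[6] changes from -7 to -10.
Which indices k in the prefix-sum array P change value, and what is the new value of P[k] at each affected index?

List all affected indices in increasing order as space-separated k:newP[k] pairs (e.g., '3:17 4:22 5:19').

P[k] = A[0] + ... + A[k]
P[k] includes A[6] iff k >= 6
Affected indices: 6, 7, ..., 7; delta = -3
  P[6]: -2 + -3 = -5
  P[7]: -6 + -3 = -9

Answer: 6:-5 7:-9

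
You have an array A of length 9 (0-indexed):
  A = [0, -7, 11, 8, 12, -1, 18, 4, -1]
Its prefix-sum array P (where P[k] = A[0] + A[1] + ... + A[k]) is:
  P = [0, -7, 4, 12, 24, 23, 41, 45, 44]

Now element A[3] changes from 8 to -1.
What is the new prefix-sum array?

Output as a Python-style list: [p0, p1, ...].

Change: A[3] 8 -> -1, delta = -9
P[k] for k < 3: unchanged (A[3] not included)
P[k] for k >= 3: shift by delta = -9
  P[0] = 0 + 0 = 0
  P[1] = -7 + 0 = -7
  P[2] = 4 + 0 = 4
  P[3] = 12 + -9 = 3
  P[4] = 24 + -9 = 15
  P[5] = 23 + -9 = 14
  P[6] = 41 + -9 = 32
  P[7] = 45 + -9 = 36
  P[8] = 44 + -9 = 35

Answer: [0, -7, 4, 3, 15, 14, 32, 36, 35]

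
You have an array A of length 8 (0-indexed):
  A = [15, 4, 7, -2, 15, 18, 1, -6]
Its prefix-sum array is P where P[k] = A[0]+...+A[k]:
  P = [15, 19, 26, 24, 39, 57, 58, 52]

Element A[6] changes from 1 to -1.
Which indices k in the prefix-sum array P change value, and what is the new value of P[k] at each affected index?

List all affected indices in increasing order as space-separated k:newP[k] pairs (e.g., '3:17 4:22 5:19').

Answer: 6:56 7:50

Derivation:
P[k] = A[0] + ... + A[k]
P[k] includes A[6] iff k >= 6
Affected indices: 6, 7, ..., 7; delta = -2
  P[6]: 58 + -2 = 56
  P[7]: 52 + -2 = 50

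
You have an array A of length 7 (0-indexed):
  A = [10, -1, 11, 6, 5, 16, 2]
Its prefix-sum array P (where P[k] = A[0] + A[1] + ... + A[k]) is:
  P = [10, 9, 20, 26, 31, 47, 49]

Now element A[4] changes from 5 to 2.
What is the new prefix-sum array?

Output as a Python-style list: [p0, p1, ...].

Answer: [10, 9, 20, 26, 28, 44, 46]

Derivation:
Change: A[4] 5 -> 2, delta = -3
P[k] for k < 4: unchanged (A[4] not included)
P[k] for k >= 4: shift by delta = -3
  P[0] = 10 + 0 = 10
  P[1] = 9 + 0 = 9
  P[2] = 20 + 0 = 20
  P[3] = 26 + 0 = 26
  P[4] = 31 + -3 = 28
  P[5] = 47 + -3 = 44
  P[6] = 49 + -3 = 46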